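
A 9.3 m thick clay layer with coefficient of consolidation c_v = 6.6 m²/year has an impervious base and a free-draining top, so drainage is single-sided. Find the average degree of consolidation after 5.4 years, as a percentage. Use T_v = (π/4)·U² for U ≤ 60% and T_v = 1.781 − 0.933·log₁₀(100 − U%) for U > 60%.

U ≈ 70.7 %

Drainage path length: H_d = H = 9.3 m (single drainage).
T_v = c_v·t/H_d² = 6.6×5.4/9.3² = 0.41207.
T_v = 0.41207 corresponds to the U > 60% branch:
U = 1 − 10^((1.781 − T_v)/0.933)/100 = 0.7068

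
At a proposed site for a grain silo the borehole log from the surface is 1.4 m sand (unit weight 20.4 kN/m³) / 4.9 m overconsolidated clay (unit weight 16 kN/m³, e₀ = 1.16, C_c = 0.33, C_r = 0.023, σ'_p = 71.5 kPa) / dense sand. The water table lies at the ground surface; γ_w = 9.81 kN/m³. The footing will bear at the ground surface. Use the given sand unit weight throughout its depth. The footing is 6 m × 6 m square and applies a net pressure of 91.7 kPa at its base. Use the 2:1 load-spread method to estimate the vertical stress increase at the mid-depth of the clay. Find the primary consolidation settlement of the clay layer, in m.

Mid-depth of clay below the ground surface: z = 1.4 + 4.9/2 = 3.85 m.
Total vertical stress at mid-clay: σ_v = 20.4×1.4 + 16×2.45 = 67.76 kPa.
Pore pressure: u = 9.81×(3.85 − 0) = 37.769 kPa.
Initial effective stress: σ'_0 = σ_v − u = 67.76 − 37.769 = 29.991 kPa.
Stress increase at mid-clay by the 2:1 spreading method:
Δσ = qBL/((B+z)(L+z)) = 91.7×6×6/((6+3.85)(6+3.85)) = 34.025 kPa
Final effective stress: σ'_f = 29.991 + 34.025 = 64.016 kPa.
σ'_f = 64.016 ≤ σ'_p = 71.5 kPa, so the clay remains overconsolidated and only the recompression index applies:
S_c = C_r·H/(1+e₀)·log₁₀(σ'_f/σ'_0) = 0.023×4.9/2.16×log₁₀(64.016/29.991)
    = 0.052175 × 0.3293 = 0.01718 m

S_c ≈ 0.0172 m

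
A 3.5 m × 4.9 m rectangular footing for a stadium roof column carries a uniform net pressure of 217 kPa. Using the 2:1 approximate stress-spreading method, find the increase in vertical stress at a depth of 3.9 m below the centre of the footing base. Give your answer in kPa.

Δσ_z ≈ 57.1 kPa

By the 2:1 method the load spreads at 1 horizontal : 2 vertical, so at depth z the loaded area has grown by z in each plan dimension:
Δσ = qBL/((B+z)(L+z)) = 217×3.5×4.9/((3.5+3.9)(4.9+3.9)) = 57.149 kPa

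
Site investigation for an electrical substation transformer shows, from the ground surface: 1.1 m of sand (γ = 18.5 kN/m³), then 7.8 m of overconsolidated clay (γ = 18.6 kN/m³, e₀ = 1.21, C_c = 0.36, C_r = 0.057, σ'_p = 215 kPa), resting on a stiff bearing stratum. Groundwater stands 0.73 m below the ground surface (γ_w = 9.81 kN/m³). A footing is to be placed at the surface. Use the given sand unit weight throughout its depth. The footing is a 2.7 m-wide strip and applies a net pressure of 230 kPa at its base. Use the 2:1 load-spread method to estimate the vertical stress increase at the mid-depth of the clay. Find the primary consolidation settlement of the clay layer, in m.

S_c ≈ 0.0829 m

Mid-depth of clay below the ground surface: z = 1.1 + 7.8/2 = 5 m.
Total vertical stress at mid-clay: σ_v = 18.5×1.1 + 18.6×3.9 = 92.89 kPa.
Pore pressure: u = 9.81×(5 − 0.73) = 41.889 kPa.
Initial effective stress: σ'_0 = σ_v − u = 92.89 − 41.889 = 51.001 kPa.
Stress increase at mid-clay by the 2:1 spreading method:
Δσ = qB/(B+z) = 230×2.7/(2.7+5) = 80.649 kPa
Final effective stress: σ'_f = 51.001 + 80.649 = 131.65 kPa.
σ'_f = 131.65 ≤ σ'_p = 215 kPa, so the clay remains overconsolidated and only the recompression index applies:
S_c = C_r·H/(1+e₀)·log₁₀(σ'_f/σ'_0) = 0.057×7.8/2.21×log₁₀(131.65/51.001)
    = 0.20118 × 0.41184 = 0.08285 m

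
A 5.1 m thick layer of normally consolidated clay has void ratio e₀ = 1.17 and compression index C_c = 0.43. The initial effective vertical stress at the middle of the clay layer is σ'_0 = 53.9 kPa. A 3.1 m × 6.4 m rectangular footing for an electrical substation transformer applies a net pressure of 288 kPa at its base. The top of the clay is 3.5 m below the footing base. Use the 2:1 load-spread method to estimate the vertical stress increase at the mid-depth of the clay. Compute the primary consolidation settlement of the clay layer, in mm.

S_c ≈ 289 mm

Mid-depth of clay below the footing base: z = 3.5 + 5.1/2 = 6.05 m.
Stress increase at mid-clay by the 2:1 spreading method:
Δσ = qBL/((B+z)(L+z)) = 288×3.1×6.4/((3.1+6.05)(6.4+6.05)) = 50.158 kPa
Final effective stress: σ'_f = σ'_0 + Δσ = 53.9 + 50.158 = 104.06 kPa.
Normally consolidated clay, so the full stress increment lies on the virgin compression line:
S_c = C_c·H/(1+e₀)·log₁₀(σ'_f/σ'_0) = 0.43×5.1/(1+1.17)×log₁₀(104.06/53.9)
    = 1.0106 × 0.2857 = 0.2887 m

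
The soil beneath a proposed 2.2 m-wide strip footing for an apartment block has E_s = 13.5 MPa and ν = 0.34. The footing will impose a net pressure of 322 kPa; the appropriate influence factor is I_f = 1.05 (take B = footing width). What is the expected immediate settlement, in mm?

Immediate (elastic) settlement: S_e = q·B·(1−ν²)/E_s · I_f.
E_s = 13.5 MPa = 13500 kPa.
S_e = 322 × 2.2 × (1 − 0.34²) / 13500 × 1.05
    = 322 × 2.2 × 0.8844 / 13500 × 1.05
    = 0.04873 m = 48.73 mm

S_e ≈ 48.7 mm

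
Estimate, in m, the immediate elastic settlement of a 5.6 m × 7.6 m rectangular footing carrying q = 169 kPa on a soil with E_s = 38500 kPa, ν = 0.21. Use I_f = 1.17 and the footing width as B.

S_e ≈ 0.0275 m

Immediate (elastic) settlement: S_e = q·B·(1−ν²)/E_s · I_f.
S_e = 169 × 5.6 × (1 − 0.21²) / 38500 × 1.17
    = 169 × 5.6 × 0.9559 / 38500 × 1.17
    = 0.02749 m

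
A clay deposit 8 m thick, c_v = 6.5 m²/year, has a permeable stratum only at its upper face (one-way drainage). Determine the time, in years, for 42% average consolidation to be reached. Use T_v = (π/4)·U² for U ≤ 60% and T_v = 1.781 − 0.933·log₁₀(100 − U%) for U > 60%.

Drainage path length: H_d = H = 8 m (single drainage).
U ≤ 60%: T_v = (π/4)·U² = (π/4)×0.42² = 0.13854.
t = T_v·H_d²/c_v = 0.13854×8²/6.5 = 1.364 years.

t ≈ 1.36 years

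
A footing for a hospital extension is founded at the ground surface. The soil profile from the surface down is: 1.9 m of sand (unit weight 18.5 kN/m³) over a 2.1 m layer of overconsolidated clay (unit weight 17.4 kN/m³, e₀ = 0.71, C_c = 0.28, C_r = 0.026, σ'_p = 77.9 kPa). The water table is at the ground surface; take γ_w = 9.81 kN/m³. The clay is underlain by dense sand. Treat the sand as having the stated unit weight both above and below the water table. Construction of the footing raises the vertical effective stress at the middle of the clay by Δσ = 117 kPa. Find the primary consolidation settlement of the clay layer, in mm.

Mid-depth of clay below the ground surface: z = 1.9 + 2.1/2 = 2.95 m.
Total vertical stress at mid-clay: σ_v = 18.5×1.9 + 17.4×1.05 = 53.42 kPa.
Pore pressure: u = 9.81×(2.95 − 0) = 28.94 kPa.
Initial effective stress: σ'_0 = σ_v − u = 53.42 − 28.94 = 24.48 kPa.
Final effective stress: σ'_f = 24.48 + 117 = 141.48 kPa.
σ'_f = 141.48 > σ'_p = 77.9 kPa, so the stress path crosses the preconsolidation pressure — recompression up to σ'_p, then virgin compression beyond:
S_c = H/(1+e₀)·[C_r·log₁₀(σ'_p/σ'_0) + C_c·log₁₀(σ'_f/σ'_p)]
    = 2.1/1.71 × [0.026×log₁₀(77.9/24.48) + 0.28×log₁₀(141.48/77.9)]
    = 1.2281 × [0.013071 + 0.072564] = 0.1052 m

S_c ≈ 105 mm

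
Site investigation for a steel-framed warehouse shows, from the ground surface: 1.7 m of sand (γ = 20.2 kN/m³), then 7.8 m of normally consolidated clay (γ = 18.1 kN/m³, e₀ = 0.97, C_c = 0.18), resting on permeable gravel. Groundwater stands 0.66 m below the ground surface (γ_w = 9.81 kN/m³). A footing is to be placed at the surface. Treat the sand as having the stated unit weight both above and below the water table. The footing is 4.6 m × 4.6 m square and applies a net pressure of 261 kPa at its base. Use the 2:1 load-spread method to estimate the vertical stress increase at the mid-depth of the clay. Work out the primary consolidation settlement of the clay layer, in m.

Mid-depth of clay below the ground surface: z = 1.7 + 7.8/2 = 5.6 m.
Total vertical stress at mid-clay: σ_v = 20.2×1.7 + 18.1×3.9 = 104.93 kPa.
Pore pressure: u = 9.81×(5.6 − 0.66) = 48.461 kPa.
Initial effective stress: σ'_0 = σ_v − u = 104.93 − 48.461 = 56.469 kPa.
Stress increase at mid-clay by the 2:1 spreading method:
Δσ = qBL/((B+z)(L+z)) = 261×4.6×4.6/((4.6+5.6)(4.6+5.6)) = 53.083 kPa
Final effective stress: σ'_f = σ'_0 + Δσ = 56.469 + 53.083 = 109.55 kPa.
Normally consolidated clay, so the full stress increment lies on the virgin compression line:
S_c = C_c·H/(1+e₀)·log₁₀(σ'_f/σ'_0) = 0.18×7.8/(1+0.97)×log₁₀(109.55/56.469)
    = 0.71269 × 0.2878 = 0.2051 m

S_c ≈ 0.205 m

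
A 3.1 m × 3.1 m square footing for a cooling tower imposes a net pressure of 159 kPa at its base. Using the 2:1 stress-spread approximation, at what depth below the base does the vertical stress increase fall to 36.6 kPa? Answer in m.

2:1 spreading — at depth z the loaded area has grown by z in each plan dimension:
qB²/(B+z)² = Δσ_z ⇒ z = B(√(q/Δσ_z) − 1) = 3.1×(√(159/36.6) − 1) = 3.361 m

z ≈ 3.36 m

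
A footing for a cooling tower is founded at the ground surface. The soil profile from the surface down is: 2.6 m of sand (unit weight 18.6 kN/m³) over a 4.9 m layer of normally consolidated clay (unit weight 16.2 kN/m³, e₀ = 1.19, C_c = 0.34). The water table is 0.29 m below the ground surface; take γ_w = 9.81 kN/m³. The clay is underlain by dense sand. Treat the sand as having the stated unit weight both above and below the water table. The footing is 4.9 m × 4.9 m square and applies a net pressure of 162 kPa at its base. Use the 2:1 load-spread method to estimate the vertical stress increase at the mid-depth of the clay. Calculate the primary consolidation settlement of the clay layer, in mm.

Mid-depth of clay below the ground surface: z = 2.6 + 4.9/2 = 5.05 m.
Total vertical stress at mid-clay: σ_v = 18.6×2.6 + 16.2×2.45 = 88.05 kPa.
Pore pressure: u = 9.81×(5.05 − 0.29) = 46.696 kPa.
Initial effective stress: σ'_0 = σ_v − u = 88.05 − 46.696 = 41.354 kPa.
Stress increase at mid-clay by the 2:1 spreading method:
Δσ = qBL/((B+z)(L+z)) = 162×4.9×4.9/((4.9+5.05)(4.9+5.05)) = 39.288 kPa
Final effective stress: σ'_f = σ'_0 + Δσ = 41.354 + 39.288 = 80.642 kPa.
Normally consolidated clay, so the full stress increment lies on the virgin compression line:
S_c = C_c·H/(1+e₀)·log₁₀(σ'_f/σ'_0) = 0.34×4.9/(1+1.19)×log₁₀(80.642/41.354)
    = 0.76073 × 0.29004 = 0.2206 m

S_c ≈ 221 mm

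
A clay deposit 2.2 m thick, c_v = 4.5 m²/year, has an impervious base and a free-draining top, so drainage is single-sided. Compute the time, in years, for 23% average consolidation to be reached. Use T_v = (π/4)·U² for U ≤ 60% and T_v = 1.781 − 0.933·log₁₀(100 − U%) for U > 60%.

t ≈ 0.0447 years

Drainage path length: H_d = H = 2.2 m (single drainage).
U ≤ 60%: T_v = (π/4)·U² = (π/4)×0.23² = 0.041548.
t = T_v·H_d²/c_v = 0.041548×2.2²/4.5 = 0.04469 years.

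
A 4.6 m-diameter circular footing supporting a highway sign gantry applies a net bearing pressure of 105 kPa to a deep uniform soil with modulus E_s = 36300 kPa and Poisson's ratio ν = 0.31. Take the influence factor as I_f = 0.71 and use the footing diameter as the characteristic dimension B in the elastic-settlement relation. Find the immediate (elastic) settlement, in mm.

Immediate (elastic) settlement: S_e = q·B·(1−ν²)/E_s · I_f.
S_e = 105 × 4.6 × (1 − 0.31²) / 36300 × 0.71
    = 105 × 4.6 × 0.9039 / 36300 × 0.71
    = 0.008539 m = 8.539 mm

S_e ≈ 8.54 mm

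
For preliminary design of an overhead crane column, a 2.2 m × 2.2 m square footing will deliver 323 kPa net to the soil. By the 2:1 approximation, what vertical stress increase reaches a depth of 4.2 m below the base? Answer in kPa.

Δσ_z ≈ 38.2 kPa

By the 2:1 method the load spreads at 1 horizontal : 2 vertical, so at depth z the loaded area has grown by z in each plan dimension:
Δσ = qBL/((B+z)(L+z)) = 323×2.2×2.2/((2.2+4.2)(2.2+4.2)) = 38.167 kPa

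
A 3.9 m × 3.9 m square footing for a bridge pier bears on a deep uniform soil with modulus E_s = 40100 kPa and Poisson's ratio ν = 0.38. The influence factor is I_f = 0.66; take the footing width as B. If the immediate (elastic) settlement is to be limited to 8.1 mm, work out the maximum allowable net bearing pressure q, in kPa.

q ≈ 147 kPa

S_e = q·B·(1−ν²)/E_s · I_f  ⇒  q = S_e·E_s / (B·(1−ν²)·I_f).
q = 0.0081 × 40100 / (3.9 × 0.8556 × 0.66) = 147.5 kPa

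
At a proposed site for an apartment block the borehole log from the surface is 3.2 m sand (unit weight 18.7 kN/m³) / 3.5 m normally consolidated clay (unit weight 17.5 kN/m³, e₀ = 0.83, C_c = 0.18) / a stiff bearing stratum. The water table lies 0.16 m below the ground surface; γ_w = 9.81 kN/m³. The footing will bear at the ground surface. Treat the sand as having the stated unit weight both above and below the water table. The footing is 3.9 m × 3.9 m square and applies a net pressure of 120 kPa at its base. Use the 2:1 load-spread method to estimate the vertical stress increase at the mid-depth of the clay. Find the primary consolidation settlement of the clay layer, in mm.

Mid-depth of clay below the ground surface: z = 3.2 + 3.5/2 = 4.95 m.
Total vertical stress at mid-clay: σ_v = 18.7×3.2 + 17.5×1.75 = 90.465 kPa.
Pore pressure: u = 9.81×(4.95 − 0.16) = 46.99 kPa.
Initial effective stress: σ'_0 = σ_v − u = 90.465 − 46.99 = 43.475 kPa.
Stress increase at mid-clay by the 2:1 spreading method:
Δσ = qBL/((B+z)(L+z)) = 120×3.9×3.9/((3.9+4.95)(3.9+4.95)) = 23.304 kPa
Final effective stress: σ'_f = σ'_0 + Δσ = 43.475 + 23.304 = 66.779 kPa.
Normally consolidated clay, so the full stress increment lies on the virgin compression line:
S_c = C_c·H/(1+e₀)·log₁₀(σ'_f/σ'_0) = 0.18×3.5/(1+0.83)×log₁₀(66.779/43.475)
    = 0.34426 × 0.1864 = 0.06417 m

S_c ≈ 64.2 mm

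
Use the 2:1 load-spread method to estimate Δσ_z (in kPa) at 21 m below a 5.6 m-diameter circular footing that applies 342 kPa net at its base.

By the 2:1 method the load spreads at 1 horizontal : 2 vertical, so at depth z the loaded area has grown by z in each plan dimension:
Δσ ≈ qD²/(D+z)² = 342×5.6²/(5.6+21)² = 15.158 kPa

Δσ_z ≈ 15.2 kPa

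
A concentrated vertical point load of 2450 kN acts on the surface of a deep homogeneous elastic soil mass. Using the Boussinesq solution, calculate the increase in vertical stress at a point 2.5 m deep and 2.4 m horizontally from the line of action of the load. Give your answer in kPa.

Δσ_z ≈ 36.6 kPa

Boussinesq vertical stress below a point load on an elastic half-space:
Δσ_z = 3P/(2πz²) · [1 + (r/z)²]^(−5/2)
r/z = 2.4/2.5 = 0.96; [1+(r/z)²]^(−5/2) = 0.19536.
Δσ_z = 3×2450/(2π×2.5²) × 0.19536 = 187.17 × 0.19536 = 36.57 kPa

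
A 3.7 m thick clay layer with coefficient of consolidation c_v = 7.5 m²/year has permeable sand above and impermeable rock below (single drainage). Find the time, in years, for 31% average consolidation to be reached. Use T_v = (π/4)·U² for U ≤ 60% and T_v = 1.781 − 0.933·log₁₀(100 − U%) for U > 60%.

Drainage path length: H_d = H = 3.7 m (single drainage).
U ≤ 60%: T_v = (π/4)·U² = (π/4)×0.31² = 0.075477.
t = T_v·H_d²/c_v = 0.075477×3.7²/7.5 = 0.1378 years.

t ≈ 0.138 years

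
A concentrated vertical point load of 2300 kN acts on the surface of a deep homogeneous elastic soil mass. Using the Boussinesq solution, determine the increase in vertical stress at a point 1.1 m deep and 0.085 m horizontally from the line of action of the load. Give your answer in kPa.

Δσ_z ≈ 894 kPa

Boussinesq vertical stress below a point load on an elastic half-space:
Δσ_z = 3P/(2πz²) · [1 + (r/z)²]^(−5/2)
r/z = 0.085/1.1 = 0.077273; [1+(r/z)²]^(−5/2) = 0.98523.
Δσ_z = 3×2300/(2π×1.1²) × 0.98523 = 907.58 × 0.98523 = 894.2 kPa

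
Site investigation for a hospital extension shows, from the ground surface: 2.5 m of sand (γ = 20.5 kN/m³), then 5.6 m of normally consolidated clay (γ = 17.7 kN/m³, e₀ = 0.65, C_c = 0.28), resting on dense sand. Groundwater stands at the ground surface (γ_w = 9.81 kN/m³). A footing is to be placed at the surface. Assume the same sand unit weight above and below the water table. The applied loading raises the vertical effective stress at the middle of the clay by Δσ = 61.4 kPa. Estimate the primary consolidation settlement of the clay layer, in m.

S_c ≈ 0.336 m

Mid-depth of clay below the ground surface: z = 2.5 + 5.6/2 = 5.3 m.
Total vertical stress at mid-clay: σ_v = 20.5×2.5 + 17.7×2.8 = 100.81 kPa.
Pore pressure: u = 9.81×(5.3 − 0) = 51.993 kPa.
Initial effective stress: σ'_0 = σ_v − u = 100.81 − 51.993 = 48.817 kPa.
Final effective stress: σ'_f = σ'_0 + Δσ = 48.817 + 61.4 = 110.22 kPa.
Normally consolidated clay, so the full stress increment lies on the virgin compression line:
S_c = C_c·H/(1+e₀)·log₁₀(σ'_f/σ'_0) = 0.28×5.6/(1+0.65)×log₁₀(110.22/48.817)
    = 0.9503 × 0.35369 = 0.3361 m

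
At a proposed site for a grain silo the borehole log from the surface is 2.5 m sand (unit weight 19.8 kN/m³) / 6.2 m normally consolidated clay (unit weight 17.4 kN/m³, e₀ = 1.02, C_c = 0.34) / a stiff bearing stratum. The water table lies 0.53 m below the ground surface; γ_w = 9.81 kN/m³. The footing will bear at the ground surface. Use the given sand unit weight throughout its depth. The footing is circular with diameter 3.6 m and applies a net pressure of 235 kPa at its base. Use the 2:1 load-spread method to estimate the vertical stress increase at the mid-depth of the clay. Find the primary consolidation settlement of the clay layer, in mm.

Mid-depth of clay below the ground surface: z = 2.5 + 6.2/2 = 5.6 m.
Total vertical stress at mid-clay: σ_v = 19.8×2.5 + 17.4×3.1 = 103.44 kPa.
Pore pressure: u = 9.81×(5.6 − 0.53) = 49.737 kPa.
Initial effective stress: σ'_0 = σ_v − u = 103.44 − 49.737 = 53.703 kPa.
Stress increase at mid-clay by the 2:1 spreading method:
Δσ ≈ qD²/(D+z)² = 235×3.6²/(3.6+5.6)² = 35.983 kPa
Final effective stress: σ'_f = σ'_0 + Δσ = 53.703 + 35.983 = 89.686 kPa.
Normally consolidated clay, so the full stress increment lies on the virgin compression line:
S_c = C_c·H/(1+e₀)·log₁₀(σ'_f/σ'_0) = 0.34×6.2/(1+1.02)×log₁₀(89.686/53.703)
    = 1.0436 × 0.22273 = 0.2324 m

S_c ≈ 232 mm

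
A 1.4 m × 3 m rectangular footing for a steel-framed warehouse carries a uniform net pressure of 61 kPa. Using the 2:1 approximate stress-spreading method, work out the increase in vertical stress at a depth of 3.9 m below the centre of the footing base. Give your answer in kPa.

By the 2:1 method the load spreads at 1 horizontal : 2 vertical, so at depth z the loaded area has grown by z in each plan dimension:
Δσ = qBL/((B+z)(L+z)) = 61×1.4×3/((1.4+3.9)(3+3.9)) = 7.0057 kPa

Δσ_z ≈ 7.01 kPa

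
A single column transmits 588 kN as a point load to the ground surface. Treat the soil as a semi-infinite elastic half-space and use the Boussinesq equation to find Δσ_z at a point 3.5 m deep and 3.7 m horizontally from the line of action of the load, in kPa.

Boussinesq vertical stress below a point load on an elastic half-space:
Δσ_z = 3P/(2πz²) · [1 + (r/z)²]^(−5/2)
r/z = 3.7/3.5 = 1.0571; [1+(r/z)²]^(−5/2) = 0.15326.
Δσ_z = 3×588/(2π×3.5²) × 0.15326 = 22.918 × 0.15326 = 3.512 kPa

Δσ_z ≈ 3.51 kPa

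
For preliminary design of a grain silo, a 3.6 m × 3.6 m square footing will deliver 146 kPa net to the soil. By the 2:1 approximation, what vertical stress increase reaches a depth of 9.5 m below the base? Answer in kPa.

Δσ_z ≈ 11 kPa

By the 2:1 method the load spreads at 1 horizontal : 2 vertical, so at depth z the loaded area has grown by z in each plan dimension:
Δσ = qBL/((B+z)(L+z)) = 146×3.6×3.6/((3.6+9.5)(3.6+9.5)) = 11.026 kPa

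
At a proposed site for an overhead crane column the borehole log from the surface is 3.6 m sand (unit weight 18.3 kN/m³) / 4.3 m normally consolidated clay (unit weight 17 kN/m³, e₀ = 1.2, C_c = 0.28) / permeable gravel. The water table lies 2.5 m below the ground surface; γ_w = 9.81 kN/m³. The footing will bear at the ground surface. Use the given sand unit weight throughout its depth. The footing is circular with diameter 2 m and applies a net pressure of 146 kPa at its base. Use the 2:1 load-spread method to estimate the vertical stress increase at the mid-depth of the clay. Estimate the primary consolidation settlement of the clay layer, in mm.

Mid-depth of clay below the ground surface: z = 3.6 + 4.3/2 = 5.75 m.
Total vertical stress at mid-clay: σ_v = 18.3×3.6 + 17×2.15 = 102.43 kPa.
Pore pressure: u = 9.81×(5.75 − 2.5) = 31.883 kPa.
Initial effective stress: σ'_0 = σ_v − u = 102.43 − 31.883 = 70.547 kPa.
Stress increase at mid-clay by the 2:1 spreading method:
Δσ ≈ qD²/(D+z)² = 146×2²/(2+5.75)² = 9.7232 kPa
Final effective stress: σ'_f = σ'_0 + Δσ = 70.547 + 9.7232 = 80.27 kPa.
Normally consolidated clay, so the full stress increment lies on the virgin compression line:
S_c = C_c·H/(1+e₀)·log₁₀(σ'_f/σ'_0) = 0.28×4.3/(1+1.2)×log₁₀(80.27/70.547)
    = 0.54727 × 0.056075 = 0.03069 m

S_c ≈ 30.7 mm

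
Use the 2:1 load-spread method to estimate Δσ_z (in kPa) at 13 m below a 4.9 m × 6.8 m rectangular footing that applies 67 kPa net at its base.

By the 2:1 method the load spreads at 1 horizontal : 2 vertical, so at depth z the loaded area has grown by z in each plan dimension:
Δσ = qBL/((B+z)(L+z)) = 67×4.9×6.8/((4.9+13)(6.8+13)) = 6.2989 kPa

Δσ_z ≈ 6.3 kPa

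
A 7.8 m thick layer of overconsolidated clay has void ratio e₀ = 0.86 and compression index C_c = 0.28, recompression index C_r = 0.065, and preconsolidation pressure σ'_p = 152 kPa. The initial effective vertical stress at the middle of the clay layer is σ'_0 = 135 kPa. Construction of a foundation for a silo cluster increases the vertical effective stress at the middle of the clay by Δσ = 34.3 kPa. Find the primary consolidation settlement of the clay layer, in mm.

S_c ≈ 69 mm

Final effective stress: σ'_f = 135 + 34.3 = 169.3 kPa.
σ'_f = 169.3 > σ'_p = 152 kPa, so the stress path crosses the preconsolidation pressure — recompression up to σ'_p, then virgin compression beyond:
S_c = H/(1+e₀)·[C_r·log₁₀(σ'_p/σ'_0) + C_c·log₁₀(σ'_f/σ'_p)]
    = 7.8/1.86 × [0.065×log₁₀(152/135) + 0.28×log₁₀(169.3/152)]
    = 4.1935 × [0.0033481 + 0.013108] = 0.06901 m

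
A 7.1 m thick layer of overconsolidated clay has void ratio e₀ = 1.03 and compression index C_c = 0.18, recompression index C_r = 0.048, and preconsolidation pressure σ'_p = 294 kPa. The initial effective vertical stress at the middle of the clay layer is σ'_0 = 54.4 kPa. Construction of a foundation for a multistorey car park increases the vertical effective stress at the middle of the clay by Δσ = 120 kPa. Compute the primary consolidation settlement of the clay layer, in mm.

Final effective stress: σ'_f = 54.4 + 120 = 174.4 kPa.
σ'_f = 174.4 ≤ σ'_p = 294 kPa, so the clay remains overconsolidated and only the recompression index applies:
S_c = C_r·H/(1+e₀)·log₁₀(σ'_f/σ'_0) = 0.048×7.1/2.03×log₁₀(174.4/54.4)
    = 0.16788 × 0.50595 = 0.08494 m

S_c ≈ 84.9 mm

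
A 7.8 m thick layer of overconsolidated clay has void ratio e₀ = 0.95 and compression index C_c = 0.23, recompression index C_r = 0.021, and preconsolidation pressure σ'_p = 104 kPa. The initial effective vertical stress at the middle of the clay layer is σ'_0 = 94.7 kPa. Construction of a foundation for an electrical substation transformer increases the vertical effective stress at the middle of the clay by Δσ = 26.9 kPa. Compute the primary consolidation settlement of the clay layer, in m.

S_c ≈ 0.0659 m

Final effective stress: σ'_f = 94.7 + 26.9 = 121.6 kPa.
σ'_f = 121.6 > σ'_p = 104 kPa, so the stress path crosses the preconsolidation pressure — recompression up to σ'_p, then virgin compression beyond:
S_c = H/(1+e₀)·[C_r·log₁₀(σ'_p/σ'_0) + C_c·log₁₀(σ'_f/σ'_p)]
    = 7.8/1.95 × [0.021×log₁₀(104/94.7) + 0.23×log₁₀(121.6/104)]
    = 4 × [0.00085435 + 0.015617] = 0.06589 m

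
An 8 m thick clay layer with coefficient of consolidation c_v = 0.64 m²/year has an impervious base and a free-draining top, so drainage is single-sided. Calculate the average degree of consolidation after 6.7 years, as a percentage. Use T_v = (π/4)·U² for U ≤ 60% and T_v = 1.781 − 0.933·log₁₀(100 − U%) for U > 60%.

U ≈ 29.2 %

Drainage path length: H_d = H = 8 m (single drainage).
T_v = c_v·t/H_d² = 0.64×6.7/8² = 0.067.
T_v = 0.067 corresponds to the U ≤ 60% branch:
U = √(4T_v/π) = 0.2921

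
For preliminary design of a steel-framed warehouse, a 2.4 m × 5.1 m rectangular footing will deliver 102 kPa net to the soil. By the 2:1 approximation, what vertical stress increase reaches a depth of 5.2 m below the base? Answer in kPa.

Δσ_z ≈ 15.9 kPa

By the 2:1 method the load spreads at 1 horizontal : 2 vertical, so at depth z the loaded area has grown by z in each plan dimension:
Δσ = qBL/((B+z)(L+z)) = 102×2.4×5.1/((2.4+5.2)(5.1+5.2)) = 15.949 kPa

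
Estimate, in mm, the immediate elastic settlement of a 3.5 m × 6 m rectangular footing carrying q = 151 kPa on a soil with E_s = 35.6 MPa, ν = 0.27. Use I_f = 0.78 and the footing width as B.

Immediate (elastic) settlement: S_e = q·B·(1−ν²)/E_s · I_f.
E_s = 35.6 MPa = 35600 kPa.
S_e = 151 × 3.5 × (1 − 0.27²) / 35600 × 0.78
    = 151 × 3.5 × 0.9271 / 35600 × 0.78
    = 0.01074 m = 10.74 mm

S_e ≈ 10.7 mm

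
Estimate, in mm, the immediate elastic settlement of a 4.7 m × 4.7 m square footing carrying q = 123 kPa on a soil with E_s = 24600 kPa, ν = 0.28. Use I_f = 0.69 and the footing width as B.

Immediate (elastic) settlement: S_e = q·B·(1−ν²)/E_s · I_f.
S_e = 123 × 4.7 × (1 − 0.28²) / 24600 × 0.69
    = 123 × 4.7 × 0.9216 / 24600 × 0.69
    = 0.01494 m = 14.94 mm

S_e ≈ 14.9 mm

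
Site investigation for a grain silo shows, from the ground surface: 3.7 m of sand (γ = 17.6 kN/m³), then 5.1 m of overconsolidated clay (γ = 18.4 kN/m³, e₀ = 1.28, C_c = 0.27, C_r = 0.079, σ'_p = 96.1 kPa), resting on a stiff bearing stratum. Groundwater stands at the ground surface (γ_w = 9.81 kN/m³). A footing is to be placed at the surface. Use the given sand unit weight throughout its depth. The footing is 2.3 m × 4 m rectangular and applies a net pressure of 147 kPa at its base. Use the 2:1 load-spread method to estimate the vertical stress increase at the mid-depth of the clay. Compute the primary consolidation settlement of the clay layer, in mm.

Mid-depth of clay below the ground surface: z = 3.7 + 5.1/2 = 6.25 m.
Total vertical stress at mid-clay: σ_v = 17.6×3.7 + 18.4×2.55 = 112.04 kPa.
Pore pressure: u = 9.81×(6.25 − 0) = 61.312 kPa.
Initial effective stress: σ'_0 = σ_v − u = 112.04 − 61.312 = 50.728 kPa.
Stress increase at mid-clay by the 2:1 spreading method:
Δσ = qBL/((B+z)(L+z)) = 147×2.3×4/((2.3+6.25)(4+6.25)) = 15.432 kPa
Final effective stress: σ'_f = 50.728 + 15.432 = 66.16 kPa.
σ'_f = 66.16 ≤ σ'_p = 96.1 kPa, so the clay remains overconsolidated and only the recompression index applies:
S_c = C_r·H/(1+e₀)·log₁₀(σ'_f/σ'_0) = 0.079×5.1/2.28×log₁₀(66.16/50.728)
    = 0.17671 × 0.11535 = 0.02038 m

S_c ≈ 20.4 mm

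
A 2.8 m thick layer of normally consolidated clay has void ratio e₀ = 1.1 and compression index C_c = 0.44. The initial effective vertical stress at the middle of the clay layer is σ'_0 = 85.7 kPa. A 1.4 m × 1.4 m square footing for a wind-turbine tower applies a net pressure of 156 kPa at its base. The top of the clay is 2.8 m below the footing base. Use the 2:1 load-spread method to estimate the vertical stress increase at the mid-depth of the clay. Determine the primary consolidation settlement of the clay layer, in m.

S_c ≈ 0.0275 m

Mid-depth of clay below the footing base: z = 2.8 + 2.8/2 = 4.2 m.
Stress increase at mid-clay by the 2:1 spreading method:
Δσ = qBL/((B+z)(L+z)) = 156×1.4×1.4/((1.4+4.2)(1.4+4.2)) = 9.75 kPa
Final effective stress: σ'_f = σ'_0 + Δσ = 85.7 + 9.75 = 95.45 kPa.
Normally consolidated clay, so the full stress increment lies on the virgin compression line:
S_c = C_c·H/(1+e₀)·log₁₀(σ'_f/σ'_0) = 0.44×2.8/(1+1.1)×log₁₀(95.45/85.7)
    = 0.58667 × 0.046795 = 0.02745 m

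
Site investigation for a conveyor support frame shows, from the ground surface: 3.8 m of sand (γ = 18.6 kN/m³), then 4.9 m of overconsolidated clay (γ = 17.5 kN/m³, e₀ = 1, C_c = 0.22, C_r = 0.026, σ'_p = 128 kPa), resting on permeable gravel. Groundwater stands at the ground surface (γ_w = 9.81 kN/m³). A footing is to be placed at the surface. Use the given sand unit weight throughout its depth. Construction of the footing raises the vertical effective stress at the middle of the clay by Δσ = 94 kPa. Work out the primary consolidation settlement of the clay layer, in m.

Mid-depth of clay below the ground surface: z = 3.8 + 4.9/2 = 6.25 m.
Total vertical stress at mid-clay: σ_v = 18.6×3.8 + 17.5×2.45 = 113.56 kPa.
Pore pressure: u = 9.81×(6.25 − 0) = 61.312 kPa.
Initial effective stress: σ'_0 = σ_v − u = 113.56 − 61.312 = 52.248 kPa.
Final effective stress: σ'_f = 52.248 + 94 = 146.25 kPa.
σ'_f = 146.25 > σ'_p = 128 kPa, so the stress path crosses the preconsolidation pressure — recompression up to σ'_p, then virgin compression beyond:
S_c = H/(1+e₀)·[C_r·log₁₀(σ'_p/σ'_0) + C_c·log₁₀(σ'_f/σ'_p)]
    = 4.9/2 × [0.026×log₁₀(128/52.248) + 0.22×log₁₀(146.25/128)]
    = 2.45 × [0.010118 + 0.012735] = 0.05599 m

S_c ≈ 0.056 m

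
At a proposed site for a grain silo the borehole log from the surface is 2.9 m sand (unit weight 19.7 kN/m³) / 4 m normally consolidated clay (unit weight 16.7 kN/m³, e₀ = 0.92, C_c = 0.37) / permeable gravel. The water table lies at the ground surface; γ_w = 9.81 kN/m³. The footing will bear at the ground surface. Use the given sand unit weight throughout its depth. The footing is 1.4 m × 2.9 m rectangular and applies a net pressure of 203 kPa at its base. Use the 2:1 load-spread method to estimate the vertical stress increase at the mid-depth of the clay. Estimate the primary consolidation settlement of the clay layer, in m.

Mid-depth of clay below the ground surface: z = 2.9 + 4/2 = 4.9 m.
Total vertical stress at mid-clay: σ_v = 19.7×2.9 + 16.7×2 = 90.53 kPa.
Pore pressure: u = 9.81×(4.9 − 0) = 48.069 kPa.
Initial effective stress: σ'_0 = σ_v − u = 90.53 − 48.069 = 42.461 kPa.
Stress increase at mid-clay by the 2:1 spreading method:
Δσ = qBL/((B+z)(L+z)) = 203×1.4×2.9/((1.4+4.9)(2.9+4.9)) = 16.772 kPa
Final effective stress: σ'_f = σ'_0 + Δσ = 42.461 + 16.772 = 59.233 kPa.
Normally consolidated clay, so the full stress increment lies on the virgin compression line:
S_c = C_c·H/(1+e₀)·log₁₀(σ'_f/σ'_0) = 0.37×4/(1+0.92)×log₁₀(59.233/42.461)
    = 0.77083 × 0.14457 = 0.1114 m

S_c ≈ 0.111 m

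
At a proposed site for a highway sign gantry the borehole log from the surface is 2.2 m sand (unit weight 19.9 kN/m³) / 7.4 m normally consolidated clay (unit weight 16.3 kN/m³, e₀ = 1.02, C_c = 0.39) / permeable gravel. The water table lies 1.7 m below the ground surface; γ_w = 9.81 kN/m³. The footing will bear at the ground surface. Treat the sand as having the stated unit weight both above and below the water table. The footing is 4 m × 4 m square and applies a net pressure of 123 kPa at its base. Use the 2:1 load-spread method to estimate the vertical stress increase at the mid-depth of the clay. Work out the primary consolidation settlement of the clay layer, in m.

S_c ≈ 0.172 m

Mid-depth of clay below the ground surface: z = 2.2 + 7.4/2 = 5.9 m.
Total vertical stress at mid-clay: σ_v = 19.9×2.2 + 16.3×3.7 = 104.09 kPa.
Pore pressure: u = 9.81×(5.9 − 1.7) = 41.202 kPa.
Initial effective stress: σ'_0 = σ_v − u = 104.09 − 41.202 = 62.888 kPa.
Stress increase at mid-clay by the 2:1 spreading method:
Δσ = qBL/((B+z)(L+z)) = 123×4×4/((4+5.9)(4+5.9)) = 20.08 kPa
Final effective stress: σ'_f = σ'_0 + Δσ = 62.888 + 20.08 = 82.968 kPa.
Normally consolidated clay, so the full stress increment lies on the virgin compression line:
S_c = C_c·H/(1+e₀)·log₁₀(σ'_f/σ'_0) = 0.39×7.4/(1+1.02)×log₁₀(82.968/62.888)
    = 1.4287 × 0.12034 = 0.1719 m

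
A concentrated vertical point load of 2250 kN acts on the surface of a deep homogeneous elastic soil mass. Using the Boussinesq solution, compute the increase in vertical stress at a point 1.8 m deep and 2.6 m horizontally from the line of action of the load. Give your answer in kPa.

Boussinesq vertical stress below a point load on an elastic half-space:
Δσ_z = 3P/(2πz²) · [1 + (r/z)²]^(−5/2)
r/z = 2.6/1.8 = 1.4444; [1+(r/z)²]^(−5/2) = 0.059753.
Δσ_z = 3×2250/(2π×1.8²) × 0.059753 = 331.57 × 0.059753 = 19.81 kPa

Δσ_z ≈ 19.8 kPa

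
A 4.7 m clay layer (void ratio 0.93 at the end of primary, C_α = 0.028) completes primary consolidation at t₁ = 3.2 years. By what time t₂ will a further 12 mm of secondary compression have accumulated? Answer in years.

t₂ ≈ 4.8 years

S_s = C_α·H/(1+e_p)·log₁₀(t₂/t₁) ⇒ log₁₀(t₂/t₁) = S_s·(1+e_p)/(C_α·H).
log₁₀(t₂/t₁) = 0.012 × (1+0.93) / (0.028×4.7) = 0.176
t₂ = t₁ × 10^0.176 = 3.2 × 1.5 = 4.799 years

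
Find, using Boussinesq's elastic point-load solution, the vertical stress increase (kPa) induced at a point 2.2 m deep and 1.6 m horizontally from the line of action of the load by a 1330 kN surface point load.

Δσ_z ≈ 45.4 kPa

Boussinesq vertical stress below a point load on an elastic half-space:
Δσ_z = 3P/(2πz²) · [1 + (r/z)²]^(−5/2)
r/z = 1.6/2.2 = 0.72727; [1+(r/z)²]^(−5/2) = 0.34597.
Δσ_z = 3×1330/(2π×2.2²) × 0.34597 = 131.2 × 0.34597 = 45.39 kPa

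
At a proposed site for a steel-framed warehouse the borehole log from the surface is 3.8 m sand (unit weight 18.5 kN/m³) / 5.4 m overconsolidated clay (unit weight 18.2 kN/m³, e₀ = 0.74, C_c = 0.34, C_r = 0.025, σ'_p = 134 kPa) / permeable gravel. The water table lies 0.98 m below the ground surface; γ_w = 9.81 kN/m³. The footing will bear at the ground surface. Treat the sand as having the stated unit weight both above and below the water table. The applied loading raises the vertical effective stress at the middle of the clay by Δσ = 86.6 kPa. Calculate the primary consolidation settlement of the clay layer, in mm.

Mid-depth of clay below the ground surface: z = 3.8 + 5.4/2 = 6.5 m.
Total vertical stress at mid-clay: σ_v = 18.5×3.8 + 18.2×2.7 = 119.44 kPa.
Pore pressure: u = 9.81×(6.5 − 0.98) = 54.151 kPa.
Initial effective stress: σ'_0 = σ_v − u = 119.44 − 54.151 = 65.289 kPa.
Final effective stress: σ'_f = 65.289 + 86.6 = 151.89 kPa.
σ'_f = 151.89 > σ'_p = 134 kPa, so the stress path crosses the preconsolidation pressure — recompression up to σ'_p, then virgin compression beyond:
S_c = H/(1+e₀)·[C_r·log₁₀(σ'_p/σ'_0) + C_c·log₁₀(σ'_f/σ'_p)]
    = 5.4/1.74 × [0.025×log₁₀(134/65.289) + 0.34×log₁₀(151.89/134)]
    = 3.1034 × [0.0078066 + 0.018504] = 0.08165 m

S_c ≈ 81.7 mm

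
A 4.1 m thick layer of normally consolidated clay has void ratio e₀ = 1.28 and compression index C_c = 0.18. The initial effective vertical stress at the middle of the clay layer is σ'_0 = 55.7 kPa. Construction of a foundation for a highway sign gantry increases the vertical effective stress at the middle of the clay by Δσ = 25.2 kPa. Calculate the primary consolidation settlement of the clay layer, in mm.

S_c ≈ 52.5 mm

Final effective stress: σ'_f = σ'_0 + Δσ = 55.7 + 25.2 = 80.9 kPa.
Normally consolidated clay, so the full stress increment lies on the virgin compression line:
S_c = C_c·H/(1+e₀)·log₁₀(σ'_f/σ'_0) = 0.18×4.1/(1+1.28)×log₁₀(80.9/55.7)
    = 0.32368 × 0.16209 = 0.05247 m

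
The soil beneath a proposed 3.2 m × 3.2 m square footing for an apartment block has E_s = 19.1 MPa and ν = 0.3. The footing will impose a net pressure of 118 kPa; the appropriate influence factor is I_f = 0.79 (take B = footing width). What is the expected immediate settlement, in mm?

S_e ≈ 14.2 mm

Immediate (elastic) settlement: S_e = q·B·(1−ν²)/E_s · I_f.
E_s = 19.1 MPa = 19100 kPa.
S_e = 118 × 3.2 × (1 − 0.3²) / 19100 × 0.79
    = 118 × 3.2 × 0.91 / 19100 × 0.79
    = 0.01421 m = 14.21 mm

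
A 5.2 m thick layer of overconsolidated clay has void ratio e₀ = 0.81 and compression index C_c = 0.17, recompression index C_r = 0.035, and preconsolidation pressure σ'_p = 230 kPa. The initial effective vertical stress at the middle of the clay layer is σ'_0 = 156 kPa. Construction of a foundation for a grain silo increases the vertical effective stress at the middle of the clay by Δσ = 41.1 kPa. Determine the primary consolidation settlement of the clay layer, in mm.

S_c ≈ 10.2 mm

Final effective stress: σ'_f = 156 + 41.1 = 197.1 kPa.
σ'_f = 197.1 ≤ σ'_p = 230 kPa, so the clay remains overconsolidated and only the recompression index applies:
S_c = C_r·H/(1+e₀)·log₁₀(σ'_f/σ'_0) = 0.035×5.2/1.81×log₁₀(197.1/156)
    = 0.10055 × 0.10156 = 0.01021 m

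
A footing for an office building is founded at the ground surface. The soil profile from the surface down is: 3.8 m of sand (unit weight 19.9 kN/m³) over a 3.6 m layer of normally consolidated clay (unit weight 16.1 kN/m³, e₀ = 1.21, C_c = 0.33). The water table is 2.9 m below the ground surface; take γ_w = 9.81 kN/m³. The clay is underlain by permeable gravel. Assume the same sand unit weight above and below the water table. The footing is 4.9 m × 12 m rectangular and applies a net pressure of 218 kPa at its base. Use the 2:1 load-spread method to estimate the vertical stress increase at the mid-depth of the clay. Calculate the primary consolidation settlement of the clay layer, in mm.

Mid-depth of clay below the ground surface: z = 3.8 + 3.6/2 = 5.6 m.
Total vertical stress at mid-clay: σ_v = 19.9×3.8 + 16.1×1.8 = 104.6 kPa.
Pore pressure: u = 9.81×(5.6 − 2.9) = 26.487 kPa.
Initial effective stress: σ'_0 = σ_v − u = 104.6 − 26.487 = 78.113 kPa.
Stress increase at mid-clay by the 2:1 spreading method:
Δσ = qBL/((B+z)(L+z)) = 218×4.9×12/((4.9+5.6)(12+5.6)) = 69.364 kPa
Final effective stress: σ'_f = σ'_0 + Δσ = 78.113 + 69.364 = 147.48 kPa.
Normally consolidated clay, so the full stress increment lies on the virgin compression line:
S_c = C_c·H/(1+e₀)·log₁₀(σ'_f/σ'_0) = 0.33×3.6/(1+1.21)×log₁₀(147.48/78.113)
    = 0.53756 × 0.27601 = 0.1484 m

S_c ≈ 148 mm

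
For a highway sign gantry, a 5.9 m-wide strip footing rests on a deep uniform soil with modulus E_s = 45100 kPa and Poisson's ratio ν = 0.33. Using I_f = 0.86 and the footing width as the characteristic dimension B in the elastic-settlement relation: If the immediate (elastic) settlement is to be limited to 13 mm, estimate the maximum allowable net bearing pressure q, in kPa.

q ≈ 130 kPa

S_e = q·B·(1−ν²)/E_s · I_f  ⇒  q = S_e·E_s / (B·(1−ν²)·I_f).
q = 0.013 × 45100 / (5.9 × 0.8911 × 0.86) = 129.7 kPa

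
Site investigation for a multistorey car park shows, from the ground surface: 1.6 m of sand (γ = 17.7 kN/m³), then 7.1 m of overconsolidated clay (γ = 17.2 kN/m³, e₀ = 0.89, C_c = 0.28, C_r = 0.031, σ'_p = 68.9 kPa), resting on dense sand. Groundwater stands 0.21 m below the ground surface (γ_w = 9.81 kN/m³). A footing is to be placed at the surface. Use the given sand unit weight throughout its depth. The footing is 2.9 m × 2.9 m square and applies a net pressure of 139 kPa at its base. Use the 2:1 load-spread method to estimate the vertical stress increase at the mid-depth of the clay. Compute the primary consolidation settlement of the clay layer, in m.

Mid-depth of clay below the ground surface: z = 1.6 + 7.1/2 = 5.15 m.
Total vertical stress at mid-clay: σ_v = 17.7×1.6 + 17.2×3.55 = 89.38 kPa.
Pore pressure: u = 9.81×(5.15 − 0.21) = 48.461 kPa.
Initial effective stress: σ'_0 = σ_v − u = 89.38 − 48.461 = 40.919 kPa.
Stress increase at mid-clay by the 2:1 spreading method:
Δσ = qBL/((B+z)(L+z)) = 139×2.9×2.9/((2.9+5.15)(2.9+5.15)) = 18.039 kPa
Final effective stress: σ'_f = 40.919 + 18.039 = 58.958 kPa.
σ'_f = 58.958 ≤ σ'_p = 68.9 kPa, so the clay remains overconsolidated and only the recompression index applies:
S_c = C_r·H/(1+e₀)·log₁₀(σ'_f/σ'_0) = 0.031×7.1/1.89×log₁₀(58.958/40.919)
    = 0.11645 × 0.15862 = 0.01847 m

S_c ≈ 0.0185 m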